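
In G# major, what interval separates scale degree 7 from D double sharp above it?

Scale degree 7 of G# major is F##.
F## up to D##: letters F→D make it a sixth; 9 semitones makes it major.

major sixth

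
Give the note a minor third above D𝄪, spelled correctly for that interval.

F##

A third above D lands on the letter F.
A minor third spans 3 semitones, so D## moves to pitch class 7. On the letter F that is F##.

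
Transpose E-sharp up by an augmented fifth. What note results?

B##

A fifth above E lands on the letter B.
An augmented fifth spans 8 semitones, so E# moves to pitch class 1. On the letter B that is B##.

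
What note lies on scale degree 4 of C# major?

F#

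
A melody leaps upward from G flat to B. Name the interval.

The letter names run G→B, a span of 2 letter steps, so the interval is some kind of third.
Gb to B is 5 semitones. A major third is 4, so 5 makes it augmented.

augmented third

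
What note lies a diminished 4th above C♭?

C up a perfect fourth is F, so the target letter is F.
From Cb, a diminished fourth is 4 semitones up: Fbb.

Fbb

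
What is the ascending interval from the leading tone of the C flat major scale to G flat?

minor sixth

The leading tone of Cb major is Bb.
Bb up to Gb: letters B→G make it a sixth; 8 semitones makes it minor.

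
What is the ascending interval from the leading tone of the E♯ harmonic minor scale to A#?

The leading tone of E# harmonic minor is D##.
D## up to A#: letters D→A make it a fifth; 6 semitones makes it diminished.

diminished fifth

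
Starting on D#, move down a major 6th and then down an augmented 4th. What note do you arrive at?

A major sixth down from D# is F# (letter F, 9 semitones down).
An augmented fourth down from F# is C (letter C, 6 semitones down).

C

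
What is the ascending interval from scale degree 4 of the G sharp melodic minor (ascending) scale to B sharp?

major seventh

Scale degree 4 of G# melodic minor (ascending) is C#.
C# up to B#: letters C→B make it a seventh; 11 semitones makes it major.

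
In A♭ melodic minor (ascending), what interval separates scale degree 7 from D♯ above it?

Scale degree 7 of Ab melodic minor (ascending) is G.
G up to D#: letters G→D make it a fifth; 8 semitones makes it augmented.

augmented fifth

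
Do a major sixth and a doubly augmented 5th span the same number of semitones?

A major sixth spans 9 semitones; a doubly augmented fifth spans 9.
They are enharmonically equivalent.

Yes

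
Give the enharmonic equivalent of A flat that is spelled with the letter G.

G#

Plain G sits 1 semitone below Ab, so on the letter G the same pitch needs a sharp: G#.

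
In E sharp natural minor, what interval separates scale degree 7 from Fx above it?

Scale degree 7 of E# natural minor is D#.
D# up to F##: letters D→F make it a third; 4 semitones makes it major.

major third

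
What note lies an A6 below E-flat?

Gbb

A sixth below E lands on the letter G.
An augmented sixth spans 10 semitones, so Eb moves to pitch class 5. On the letter G that is Gbb.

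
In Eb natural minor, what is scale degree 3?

Gb

The Eb natural minor scale runs Eb F Gb Ab Bb Cb Db.
Degree 3 is Gb.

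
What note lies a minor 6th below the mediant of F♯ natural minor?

The mediant of F# natural minor is A.
A minor sixth (8 semitones) below A lands on the letter C, giving C#.

C#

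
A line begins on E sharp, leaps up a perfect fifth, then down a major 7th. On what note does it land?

A perfect fifth up from E# is B# (letter B, 7 semitones up).
A major seventh down from B# is C# (letter C, 11 semitones down).

C#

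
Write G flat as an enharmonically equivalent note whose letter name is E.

Gb is pitch class 6. The letter E alone is pitch class 4.
To reach pitch class 6 from E requires an offset of +2 semitones, i.e. double sharp: E##.

E##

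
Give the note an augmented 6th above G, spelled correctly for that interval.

E#

A sixth above G lands on the letter E.
An augmented sixth spans 10 semitones, so G moves to pitch class 5. On the letter E that is E#.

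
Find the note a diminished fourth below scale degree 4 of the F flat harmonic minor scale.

F

Scale degree 4 of Fb harmonic minor is Bbb.
A diminished fourth (4 semitones) below Bbb lands on the letter F, giving F.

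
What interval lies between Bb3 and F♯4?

The letter names run B→F, a span of 4 letter steps, so the interval is some kind of fifth.
Bb to F# is 8 semitones. A perfect fifth is 7, so 8 makes it augmented.

augmented fifth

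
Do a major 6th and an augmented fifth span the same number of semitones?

No

A major sixth spans 9 semitones; an augmented fifth spans 8.
The spans differ, so they are not enharmonic equivalents.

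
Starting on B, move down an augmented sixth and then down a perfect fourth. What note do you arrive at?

Ab

An augmented sixth down from B is Db (letter D, 10 semitones down).
A perfect fourth down from Db is Ab (letter A, 5 semitones down).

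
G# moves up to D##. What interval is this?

augmented fifth

The letter names run G→D, a span of 4 letter steps, so the interval is some kind of fifth.
G# to D## is 8 semitones. A perfect fifth is 7, so 8 makes it augmented.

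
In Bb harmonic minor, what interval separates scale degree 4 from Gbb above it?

Scale degree 4 of Bb harmonic minor is Eb.
Eb up to Gbb: letters E→G make it a third; 2 semitones makes it diminished.

diminished third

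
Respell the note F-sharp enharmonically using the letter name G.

Gb

F# is pitch class 6. The letter G alone is pitch class 7.
To reach pitch class 6 from G requires an offset of -1 semitone, i.e. flat: Gb.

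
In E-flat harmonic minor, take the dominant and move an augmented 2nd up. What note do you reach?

The dominant of Eb harmonic minor is Bb.
An augmented second (3 semitones) above Bb lands on the letter C, giving C#.

C#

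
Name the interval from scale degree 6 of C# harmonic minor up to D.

Scale degree 6 of C# harmonic minor is A.
A up to D: letters A→D make it a fourth; 5 semitones makes it perfect.

perfect fourth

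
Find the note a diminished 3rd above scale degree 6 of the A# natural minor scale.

Ab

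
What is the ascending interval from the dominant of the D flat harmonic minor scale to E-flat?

perfect fifth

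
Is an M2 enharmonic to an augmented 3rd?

A major second spans 2 semitones; an augmented third spans 5.
The spans differ, so they are not enharmonic equivalents.

No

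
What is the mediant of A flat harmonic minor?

The Ab harmonic minor scale runs Ab Bb Cb Db Eb Fb G.
Degree 3 is Cb.

Cb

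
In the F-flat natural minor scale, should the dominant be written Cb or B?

Each scale degree takes a distinct letter name. Degree 5 of a scale on F must use the letter C.
Cb and B are enharmonically the same pitch, but only Cb uses the letter C, so it is the correct spelling here.

Cb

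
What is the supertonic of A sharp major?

B#

The A# major scale runs A# B# C## D# E# F## G##.
Degree 2 is B#.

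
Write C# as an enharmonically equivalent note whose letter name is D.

C# is pitch class 1. The letter D alone is pitch class 2.
To reach pitch class 1 from D requires an offset of -1 semitone, i.e. flat: Db.

Db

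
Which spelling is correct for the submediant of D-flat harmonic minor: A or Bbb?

Each scale degree takes a distinct letter name. Degree 6 of a scale on D must use the letter B.
Bbb and A are enharmonically the same pitch, but only Bbb uses the letter B, so it is the correct spelling here.

Bbb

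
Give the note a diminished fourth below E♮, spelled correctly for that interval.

E down a perfect fourth is B, so the target letter is B.
From E, a diminished fourth is 4 semitones down: B#.

B#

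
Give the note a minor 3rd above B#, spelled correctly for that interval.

D#

A third above B lands on the letter D.
A minor third spans 3 semitones, so B# moves to pitch class 3. On the letter D that is D#.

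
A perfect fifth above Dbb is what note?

Abb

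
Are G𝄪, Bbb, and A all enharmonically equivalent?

Yes

G## is pitch class 9; Bbb is pitch class 9; A is pitch class 9.
All spellings map to pitch class 9, so they are enharmonically equivalent.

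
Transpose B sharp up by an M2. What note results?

B up a major second is C#, so the target letter is C.
From B#, a major second is 2 semitones up: C##.

C##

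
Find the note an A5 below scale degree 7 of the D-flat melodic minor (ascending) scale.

Scale degree 7 of Db melodic minor (ascending) is C.
An augmented fifth (8 semitones) below C lands on the letter F, giving Fb.

Fb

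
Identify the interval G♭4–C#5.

doubly augmented fourth

Counting letters G–A–B–C gives a fourth.
Gb→C# = 7 semitones, 2 wider than the perfect fourth (5), so doubly augmented.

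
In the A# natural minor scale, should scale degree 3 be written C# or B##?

Each scale degree takes a distinct letter name. Degree 3 of a scale on A must use the letter C.
C# and B## are enharmonically the same pitch, but only C# uses the letter C, so it is the correct spelling here.

C#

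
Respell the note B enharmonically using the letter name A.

A##

Plain A sits 2 semitones below B, so on the letter A the same pitch needs a double sharp: A##.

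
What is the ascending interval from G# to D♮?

The letter names run G→D, a span of 4 letter steps, so the interval is some kind of fifth.
G# to D is 6 semitones. A perfect fifth is 7, so 6 makes it diminished.

diminished fifth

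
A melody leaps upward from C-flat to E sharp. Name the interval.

The letter names run C→E, a span of 2 letter steps, so the interval is some kind of third.
Cb to E# is 6 semitones. A major third is 4, so 6 makes it doubly augmented.

doubly augmented third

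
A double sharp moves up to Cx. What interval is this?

minor third

The letter names run A→C, a span of 2 letter steps, so the interval is some kind of third.
A## to C## is 3 semitones. A major third is 4, so 3 makes it minor.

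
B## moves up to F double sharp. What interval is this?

diminished fifth

Counting letters B–C–D–E–F gives a fifth.
B##→F## = 6 semitones, 1 narrower than the perfect fifth (7), so diminished.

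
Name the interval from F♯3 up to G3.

The letter names run F→G, a span of 1 letter step, so the interval is some kind of second.
F# to G is 1 semitone. A major second is 2, so 1 makes it minor.

minor second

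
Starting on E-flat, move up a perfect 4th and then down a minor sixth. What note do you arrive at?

C

A perfect fourth up from Eb is Ab (letter A, 5 semitones up).
A minor sixth down from Ab is C (letter C, 8 semitones down).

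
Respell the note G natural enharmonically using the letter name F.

F##

G is pitch class 7. The letter F alone is pitch class 5.
To reach pitch class 7 from F requires an offset of +2 semitones, i.e. double sharp: F##.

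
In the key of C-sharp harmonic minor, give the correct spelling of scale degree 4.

F#

The C# harmonic minor scale runs C# D# E F# G# A B#.
Degree 4 is F#.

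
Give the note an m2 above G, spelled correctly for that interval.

G up a major second is A, so the target letter is A.
From G, a minor second is 1 semitone up: Ab.

Ab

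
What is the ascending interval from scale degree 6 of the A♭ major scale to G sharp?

augmented second

Scale degree 6 of Ab major is F.
F up to G#: letters F→G make it a second; 3 semitones makes it augmented.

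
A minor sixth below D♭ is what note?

F

D down a major sixth is F, so the target letter is F.
From Db, a minor sixth is 8 semitones down: F.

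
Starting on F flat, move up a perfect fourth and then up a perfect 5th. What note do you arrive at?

Fb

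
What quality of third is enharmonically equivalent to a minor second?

doubly diminished

A minor second spans 1 semitone.
A third spanning 1 semitone is doubly diminished (the major third is 4).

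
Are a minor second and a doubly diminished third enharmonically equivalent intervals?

Yes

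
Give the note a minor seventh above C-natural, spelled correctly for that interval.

Bb

C up a major seventh is B, so the target letter is B.
From C, a minor seventh is 10 semitones up: Bb.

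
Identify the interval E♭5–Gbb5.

Counting letters E–F–G gives a third.
Eb→Gbb = 2 semitones, 2 narrower than the major third (4), so diminished.

diminished third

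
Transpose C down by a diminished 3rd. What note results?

A#

C down a major third is Ab, so the target letter is A.
From C, a diminished third is 2 semitones down: A#.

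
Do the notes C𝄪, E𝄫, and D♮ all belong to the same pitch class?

C## is pitch class 2; Ebb is pitch class 2; D is pitch class 2.
All spellings map to pitch class 2, so they are enharmonically equivalent.

Yes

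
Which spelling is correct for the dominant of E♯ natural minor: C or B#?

Each scale degree takes a distinct letter name. Degree 5 of a scale on E must use the letter B.
B# and C are enharmonically the same pitch, but only B# uses the letter B, so it is the correct spelling here.

B#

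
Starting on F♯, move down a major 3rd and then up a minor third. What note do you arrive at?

A major third down from F# is D (letter D, 4 semitones down).
A minor third up from D is F (letter F, 3 semitones up).

F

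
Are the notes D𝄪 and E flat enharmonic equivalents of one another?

Two spellings are enharmonically equivalent only if they share a pitch class.
Here D## → 4, Eb → 3; 3 ≠ 4, so they are not.

No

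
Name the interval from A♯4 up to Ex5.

augmented fifth

Counting letters A–B–C–D–E gives a fifth.
A#→E## = 8 semitones, 1 wider than the perfect fifth (7), so augmented.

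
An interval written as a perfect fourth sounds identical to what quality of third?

augmented

A perfect fourth spans 5 semitones.
A third spanning 5 semitones is augmented (the major third is 4).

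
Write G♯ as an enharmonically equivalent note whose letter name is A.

G# is pitch class 8. The letter A alone is pitch class 9.
To reach pitch class 8 from A requires an offset of -1 semitone, i.e. flat: Ab.

Ab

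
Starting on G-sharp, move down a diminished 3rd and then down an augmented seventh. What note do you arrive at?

A diminished third down from G# is E## (letter E, 2 semitones down).
An augmented seventh down from E## is F# (letter F, 12 semitones down).

F#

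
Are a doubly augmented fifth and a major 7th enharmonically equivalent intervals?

No

A doubly augmented fifth spans 9 semitones; a major seventh spans 11.
The spans differ, so they are not enharmonic equivalents.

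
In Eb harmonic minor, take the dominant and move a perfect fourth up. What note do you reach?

Eb

The dominant of Eb harmonic minor is Bb.
A perfect fourth (5 semitones) above Bb lands on the letter E, giving Eb.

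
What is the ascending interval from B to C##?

augmented second

The letter names run B→C, a span of 1 letter step, so the interval is some kind of second.
B to C## is 3 semitones. A major second is 2, so 3 makes it augmented.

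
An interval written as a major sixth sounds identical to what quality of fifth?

doubly augmented

A major sixth spans 9 semitones.
A fifth spanning 9 semitones is doubly augmented (the perfect fifth is 7).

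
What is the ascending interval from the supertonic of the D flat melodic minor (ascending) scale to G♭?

The supertonic of Db melodic minor (ascending) is Eb.
Eb up to Gb: letters E→G make it a third; 3 semitones makes it minor.

minor third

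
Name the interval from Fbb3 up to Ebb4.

Counting letters F–G–A–B–C–D–E gives a seventh.
Fbb→Ebb = 11 semitones, exactly the major seventh.

major seventh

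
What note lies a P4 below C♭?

Gb

C down a perfect fourth is G, so the target letter is G.
From Cb, a perfect fourth is 5 semitones down: Gb.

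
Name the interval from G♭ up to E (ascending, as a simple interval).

augmented sixth

Counting letters G–A–B–C–D–E gives a sixth.
Gb→E = 10 semitones, 1 wider than the major sixth (9), so augmented.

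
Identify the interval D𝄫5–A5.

Counting letters D–E–F–G–A gives a fifth.
Dbb→A = 9 semitones, 2 wider than the perfect fifth (7), so doubly augmented.

doubly augmented fifth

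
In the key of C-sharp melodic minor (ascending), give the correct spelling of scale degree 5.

The C# melodic minor (ascending) scale runs C# D# E F# G# A# B#.
Degree 5 is G#.

G#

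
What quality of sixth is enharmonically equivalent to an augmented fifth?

An augmented fifth spans 8 semitones.
A sixth spanning 8 semitones is minor (the major sixth is 9).

minor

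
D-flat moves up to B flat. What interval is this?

major sixth

Counting letters D–E–F–G–A–B gives a sixth.
Db→Bb = 9 semitones, exactly the major sixth.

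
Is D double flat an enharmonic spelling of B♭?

Dbb is pitch class 0; Bb is pitch class 10.
The pitch classes differ (0 vs. 10), so they are not enharmonic equivalents.

No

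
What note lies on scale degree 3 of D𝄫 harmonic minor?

Degree 3 takes the letter 2 steps above D, which is F.
In harmonic minor, degree 3 sits 3 semitones above the tonic. Dbb + 3 semitones is pitch class 3, spelled on F as Fbb.

Fbb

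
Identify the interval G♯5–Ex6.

augmented sixth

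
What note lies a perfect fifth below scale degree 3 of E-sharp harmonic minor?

C#

Scale degree 3 of E# harmonic minor is G#.
A perfect fifth (7 semitones) below G# lands on the letter C, giving C#.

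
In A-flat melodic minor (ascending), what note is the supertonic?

Bb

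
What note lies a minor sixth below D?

A sixth below D lands on the letter F.
A minor sixth spans 8 semitones, so D moves to pitch class 6. On the letter F that is F#.

F#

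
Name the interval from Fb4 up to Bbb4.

The letter names run F→B, a span of 3 letter steps, so the interval is some kind of fourth.
Fb to Bbb is 5 semitones. A perfect fourth is 5, so 5 makes it perfect.

perfect fourth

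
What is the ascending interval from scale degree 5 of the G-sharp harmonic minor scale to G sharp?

Scale degree 5 of G# harmonic minor is D#.
D# up to G#: letters D→G make it a fourth; 5 semitones makes it perfect.

perfect fourth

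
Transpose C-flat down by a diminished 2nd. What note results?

A second below C lands on the letter B.
A diminished second spans 0 semitones, so Cb moves to pitch class 11. On the letter B that is B.

B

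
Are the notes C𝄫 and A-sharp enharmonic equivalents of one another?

Yes

Cbb is pitch class 10; A# is pitch class 10.
All spellings map to pitch class 10, so they are enharmonically equivalent.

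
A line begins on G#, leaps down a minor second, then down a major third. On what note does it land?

A minor second down from G# is F## (letter F, 1 semitone down).
A major third down from F## is D# (letter D, 4 semitones down).

D#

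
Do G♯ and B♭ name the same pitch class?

G# is pitch class 8; Bb is pitch class 10.
The pitch classes differ (8 vs. 10), so they are not enharmonic equivalents.

No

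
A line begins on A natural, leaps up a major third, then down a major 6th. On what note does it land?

A major third up from A is C# (letter C, 4 semitones up).
A major sixth down from C# is E (letter E, 9 semitones down).

E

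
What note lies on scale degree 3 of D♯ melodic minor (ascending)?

F#

Degree 3 takes the letter 2 steps above D, which is F.
In melodic minor (ascending), degree 3 sits 3 semitones above the tonic. D# + 3 semitones is pitch class 6, spelled on F as F#.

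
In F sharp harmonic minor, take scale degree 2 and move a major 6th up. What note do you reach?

E#

Scale degree 2 of F# harmonic minor is G#.
A major sixth (9 semitones) above G# lands on the letter E, giving E#.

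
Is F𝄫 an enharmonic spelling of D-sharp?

Yes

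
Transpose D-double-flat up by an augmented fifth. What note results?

D up a perfect fifth is A, so the target letter is A.
From Dbb, an augmented fifth is 8 semitones up: Ab.

Ab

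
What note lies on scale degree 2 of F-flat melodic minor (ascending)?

The Fb melodic minor (ascending) scale runs Fb Gb Abb Bbb Cb Db Eb.
Degree 2 is Gb.

Gb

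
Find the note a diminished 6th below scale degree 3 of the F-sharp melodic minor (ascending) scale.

C##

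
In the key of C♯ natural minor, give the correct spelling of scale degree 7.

Degree 7 takes the letter 6 steps above C, which is B.
In natural minor, degree 7 sits 10 semitones above the tonic. C# + 10 semitones is pitch class 11, spelled on B as B.

B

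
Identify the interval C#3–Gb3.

The letter names run C→G, a span of 4 letter steps, so the interval is some kind of fifth.
C# to Gb is 5 semitones. A perfect fifth is 7, so 5 makes it doubly diminished.

doubly diminished fifth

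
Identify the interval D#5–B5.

minor sixth

The letter names run D→B, a span of 5 letter steps, so the interval is some kind of sixth.
D# to B is 8 semitones. A major sixth is 9, so 8 makes it minor.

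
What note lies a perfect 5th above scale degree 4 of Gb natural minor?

Gb

Scale degree 4 of Gb natural minor is Cb.
A perfect fifth (7 semitones) above Cb lands on the letter G, giving Gb.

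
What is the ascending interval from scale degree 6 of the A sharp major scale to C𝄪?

Scale degree 6 of A# major is F##.
F## up to C##: letters F→C make it a fifth; 7 semitones makes it perfect.

perfect fifth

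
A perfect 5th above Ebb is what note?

Bbb

E up a perfect fifth is B, so the target letter is B.
From Ebb, a perfect fifth is 7 semitones up: Bbb.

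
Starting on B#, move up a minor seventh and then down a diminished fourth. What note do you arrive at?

A minor seventh up from B# is A# (letter A, 10 semitones up).
A diminished fourth down from A# is E## (letter E, 4 semitones down).

E##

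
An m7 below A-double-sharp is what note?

A down a major seventh is Bb, so the target letter is B.
From A##, a minor seventh is 10 semitones down: B##.

B##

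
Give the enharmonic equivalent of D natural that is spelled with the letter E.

Plain E sits 2 semitones above D, so on the letter E the same pitch needs a double flat: Ebb.

Ebb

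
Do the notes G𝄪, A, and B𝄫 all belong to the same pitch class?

Yes

G## = pitch class 9 and A = pitch class 9 and Bbb = pitch class 9 — the same pitch class, so they are enharmonic equivalents.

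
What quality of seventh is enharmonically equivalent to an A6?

An augmented sixth spans 10 semitones.
A seventh spanning 10 semitones is minor (the major seventh is 11).

minor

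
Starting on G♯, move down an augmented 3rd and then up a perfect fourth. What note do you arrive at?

Ab

An augmented third down from G# is Eb (letter E, 5 semitones down).
A perfect fourth up from Eb is Ab (letter A, 5 semitones up).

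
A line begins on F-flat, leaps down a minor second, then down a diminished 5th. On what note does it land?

A

A minor second down from Fb is Eb (letter E, 1 semitone down).
A diminished fifth down from Eb is A (letter A, 6 semitones down).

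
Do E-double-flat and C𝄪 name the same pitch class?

Ebb is pitch class 2; C## is pitch class 2.
All spellings map to pitch class 2, so they are enharmonically equivalent.

Yes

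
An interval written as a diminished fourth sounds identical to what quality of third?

major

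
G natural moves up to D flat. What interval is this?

diminished fifth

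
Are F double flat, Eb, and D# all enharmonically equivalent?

Fbb = pitch class 3 and Eb = pitch class 3 and D# = pitch class 3 — the same pitch class, so they are enharmonic equivalents.

Yes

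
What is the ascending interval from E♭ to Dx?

The letter names run E→D, a span of 6 letter steps, so the interval is some kind of seventh.
Eb to D## is 13 semitones. A major seventh is 11, so 13 makes it doubly augmented.

doubly augmented seventh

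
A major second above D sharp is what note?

D up a major second is E, so the target letter is E.
From D#, a major second is 2 semitones up: E#.

E#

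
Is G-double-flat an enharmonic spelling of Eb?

No

Two spellings are enharmonically equivalent only if they share a pitch class.
Here Gbb → 5, Eb → 3; 3 ≠ 5, so they are not.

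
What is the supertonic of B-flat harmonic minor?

The Bb harmonic minor scale runs Bb C Db Eb F Gb A.
Degree 2 is C.

C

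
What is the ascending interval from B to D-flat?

diminished third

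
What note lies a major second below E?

A second below E lands on the letter D.
A major second spans 2 semitones, so E moves to pitch class 2. On the letter D that is D.

D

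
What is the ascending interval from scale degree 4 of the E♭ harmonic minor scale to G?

major seventh

Scale degree 4 of Eb harmonic minor is Ab.
Ab up to G: letters A→G make it a seventh; 11 semitones makes it major.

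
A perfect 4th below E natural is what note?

B

A fourth below E lands on the letter B.
A perfect fourth spans 5 semitones, so E moves to pitch class 11. On the letter B that is B.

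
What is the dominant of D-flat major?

Degree 5 takes the letter 4 steps above D, which is A.
In major, degree 5 sits 7 semitones above the tonic. Db + 7 semitones is pitch class 8, spelled on A as Ab.

Ab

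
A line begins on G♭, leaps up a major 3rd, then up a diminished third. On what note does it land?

A major third up from Gb is Bb (letter B, 4 semitones up).
A diminished third up from Bb is Dbb (letter D, 2 semitones up).

Dbb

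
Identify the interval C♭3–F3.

augmented fourth

Counting letters C–D–E–F gives a fourth.
Cb→F = 6 semitones, 1 wider than the perfect fourth (5), so augmented.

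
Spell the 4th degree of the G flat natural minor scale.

The Gb natural minor scale runs Gb Ab Bbb Cb Db Ebb Fb.
Degree 4 is Cb.

Cb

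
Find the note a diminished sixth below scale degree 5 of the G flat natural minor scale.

F#

Scale degree 5 of Gb natural minor is Db.
A diminished sixth (7 semitones) below Db lands on the letter F, giving F#.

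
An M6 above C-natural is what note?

A

C up a major sixth is A, so the target letter is A.
From C, a major sixth is 9 semitones up: A.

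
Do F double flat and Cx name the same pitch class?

Two spellings are enharmonically equivalent only if they share a pitch class.
Here Fbb → 3, C## → 2; 2 ≠ 3, so they are not.

No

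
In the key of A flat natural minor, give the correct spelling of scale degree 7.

The Ab natural minor scale runs Ab Bb Cb Db Eb Fb Gb.
Degree 7 is Gb.

Gb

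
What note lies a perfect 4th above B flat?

Eb

B up a perfect fourth is E, so the target letter is E.
From Bb, a perfect fourth is 5 semitones up: Eb.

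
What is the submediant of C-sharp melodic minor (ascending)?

The C# melodic minor (ascending) scale runs C# D# E F# G# A# B#.
Degree 6 is A#.

A#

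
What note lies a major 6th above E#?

E up a major sixth is C#, so the target letter is C.
From E#, a major sixth is 9 semitones up: C##.

C##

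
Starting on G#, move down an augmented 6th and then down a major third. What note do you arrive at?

Gb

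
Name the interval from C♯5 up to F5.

The letter names run C→F, a span of 3 letter steps, so the interval is some kind of fourth.
C# to F is 4 semitones. A perfect fourth is 5, so 4 makes it diminished.

diminished fourth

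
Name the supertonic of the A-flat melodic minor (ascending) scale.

Bb

The Ab melodic minor (ascending) scale runs Ab Bb Cb Db Eb F G.
Degree 2 is Bb.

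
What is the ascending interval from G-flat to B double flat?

minor third

Counting letters G–A–B gives a third.
Gb→Bbb = 3 semitones, 1 narrower than the major third (4), so minor.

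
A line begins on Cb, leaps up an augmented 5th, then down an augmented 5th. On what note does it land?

An augmented fifth up from Cb is G (letter G, 8 semitones up).
An augmented fifth down from G is Cb (letter C, 8 semitones down).

Cb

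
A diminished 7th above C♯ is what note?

Bb

C up a major seventh is B, so the target letter is B.
From C#, a diminished seventh is 9 semitones up: Bb.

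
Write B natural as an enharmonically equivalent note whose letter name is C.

B is pitch class 11. The letter C alone is pitch class 0.
To reach pitch class 11 from C requires an offset of -1 semitone, i.e. flat: Cb.

Cb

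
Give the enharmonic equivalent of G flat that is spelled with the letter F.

F#

Plain F sits 1 semitone below Gb, so on the letter F the same pitch needs a sharp: F#.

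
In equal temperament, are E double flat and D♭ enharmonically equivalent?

No

Two spellings are enharmonically equivalent only if they share a pitch class.
Here Ebb → 2, Db → 1; 1 ≠ 2, so they are not.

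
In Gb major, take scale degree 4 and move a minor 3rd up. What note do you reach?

Scale degree 4 of Gb major is Cb.
A minor third (3 semitones) above Cb lands on the letter E, giving Ebb.

Ebb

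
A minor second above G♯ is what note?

A

G up a major second is A, so the target letter is A.
From G#, a minor second is 1 semitone up: A.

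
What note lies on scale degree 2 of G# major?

A#

The G# major scale runs G# A# B# C# D# E# F##.
Degree 2 is A#.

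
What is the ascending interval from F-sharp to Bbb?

doubly diminished fourth

The letter names run F→B, a span of 3 letter steps, so the interval is some kind of fourth.
F# to Bbb is 3 semitones. A perfect fourth is 5, so 3 makes it doubly diminished.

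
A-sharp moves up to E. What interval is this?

diminished fifth

Counting letters A–B–C–D–E gives a fifth.
A#→E = 6 semitones, 1 narrower than the perfect fifth (7), so diminished.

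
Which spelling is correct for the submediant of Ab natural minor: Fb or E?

Each scale degree takes a distinct letter name. Degree 6 of a scale on A must use the letter F.
Fb and E are enharmonically the same pitch, but only Fb uses the letter F, so it is the correct spelling here.

Fb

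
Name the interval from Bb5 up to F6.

The letter names run B→F, a span of 4 letter steps, so the interval is some kind of fifth.
Bb to F is 7 semitones. A perfect fifth is 7, so 7 makes it perfect.

perfect fifth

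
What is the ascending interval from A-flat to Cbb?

diminished third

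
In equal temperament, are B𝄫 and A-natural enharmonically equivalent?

Bbb = pitch class 9 and A = pitch class 9 — the same pitch class, so they are enharmonic equivalents.

Yes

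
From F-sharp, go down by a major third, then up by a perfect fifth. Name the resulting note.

A

A major third down from F# is D (letter D, 4 semitones down).
A perfect fifth up from D is A (letter A, 7 semitones up).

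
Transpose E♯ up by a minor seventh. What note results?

E up a major seventh is D#, so the target letter is D.
From E#, a minor seventh is 10 semitones up: D#.

D#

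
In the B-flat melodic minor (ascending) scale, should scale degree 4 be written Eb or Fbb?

Eb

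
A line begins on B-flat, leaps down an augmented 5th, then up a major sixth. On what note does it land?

An augmented fifth down from Bb is Ebb (letter E, 8 semitones down).
A major sixth up from Ebb is Cb (letter C, 9 semitones up).

Cb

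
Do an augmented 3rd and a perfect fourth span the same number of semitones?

An augmented third spans 5 semitones; a perfect fourth spans 5.
They are enharmonically equivalent.

Yes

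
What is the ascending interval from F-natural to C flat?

diminished fifth

Counting letters F–G–A–B–C gives a fifth.
F→Cb = 6 semitones, 1 narrower than the perfect fifth (7), so diminished.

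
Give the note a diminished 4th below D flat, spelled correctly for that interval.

A

D down a perfect fourth is A, so the target letter is A.
From Db, a diminished fourth is 4 semitones down: A.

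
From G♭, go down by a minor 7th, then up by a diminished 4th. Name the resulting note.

Dbb

A minor seventh down from Gb is Ab (letter A, 10 semitones down).
A diminished fourth up from Ab is Dbb (letter D, 4 semitones up).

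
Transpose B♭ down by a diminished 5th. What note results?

A fifth below B lands on the letter E.
A diminished fifth spans 6 semitones, so Bb moves to pitch class 4. On the letter E that is E.

E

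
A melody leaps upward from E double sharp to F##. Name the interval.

The letter names run E→F, a span of 1 letter step, so the interval is some kind of second.
E## to F## is 1 semitone. A major second is 2, so 1 makes it minor.

minor second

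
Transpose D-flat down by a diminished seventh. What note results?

E

D down a major seventh is Eb, so the target letter is E.
From Db, a diminished seventh is 9 semitones down: E.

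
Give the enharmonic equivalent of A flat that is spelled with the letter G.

Ab is pitch class 8. The letter G alone is pitch class 7.
To reach pitch class 8 from G requires an offset of +1 semitone, i.e. sharp: G#.

G#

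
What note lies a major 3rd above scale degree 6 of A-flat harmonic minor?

Scale degree 6 of Ab harmonic minor is Fb.
A major third (4 semitones) above Fb lands on the letter A, giving Ab.

Ab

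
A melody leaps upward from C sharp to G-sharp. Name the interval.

perfect fifth

Counting letters C–D–E–F–G gives a fifth.
C#→G# = 7 semitones, exactly the perfect fifth.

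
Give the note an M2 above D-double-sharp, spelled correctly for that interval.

A second above D lands on the letter E.
A major second spans 2 semitones, so D## moves to pitch class 6. On the letter E that is E##.

E##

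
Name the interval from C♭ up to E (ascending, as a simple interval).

augmented third

Counting letters C–D–E gives a third.
Cb→E = 5 semitones, 1 wider than the major third (4), so augmented.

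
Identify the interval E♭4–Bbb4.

The letter names run E→B, a span of 4 letter steps, so the interval is some kind of fifth.
Eb to Bbb is 6 semitones. A perfect fifth is 7, so 6 makes it diminished.

diminished fifth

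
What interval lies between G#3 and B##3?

Counting letters G–A–B gives a third.
G#→B## = 5 semitones, 1 wider than the major third (4), so augmented.

augmented third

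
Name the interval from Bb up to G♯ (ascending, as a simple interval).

Counting letters B–C–D–E–F–G gives a sixth.
Bb→G# = 10 semitones, 1 wider than the major sixth (9), so augmented.

augmented sixth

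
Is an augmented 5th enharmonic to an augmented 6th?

No

An augmented fifth spans 8 semitones; an augmented sixth spans 10.
The spans differ, so they are not enharmonic equivalents.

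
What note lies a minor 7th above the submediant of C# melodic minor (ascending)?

G#

The submediant of C# melodic minor (ascending) is A#.
A minor seventh (10 semitones) above A# lands on the letter G, giving G#.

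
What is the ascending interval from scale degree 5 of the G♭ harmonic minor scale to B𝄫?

Scale degree 5 of Gb harmonic minor is Db.
Db up to Bbb: letters D→B make it a sixth; 8 semitones makes it minor.

minor sixth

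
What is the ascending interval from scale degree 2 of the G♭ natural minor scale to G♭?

Scale degree 2 of Gb natural minor is Ab.
Ab up to Gb: letters A→G make it a seventh; 10 semitones makes it minor.

minor seventh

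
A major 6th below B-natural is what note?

D

B down a major sixth is D, so the target letter is D.
From B, a major sixth is 9 semitones down: D.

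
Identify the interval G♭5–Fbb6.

The letter names run G→F, a span of 6 letter steps, so the interval is some kind of seventh.
Gb to Fbb is 9 semitones. A major seventh is 11, so 9 makes it diminished.

diminished seventh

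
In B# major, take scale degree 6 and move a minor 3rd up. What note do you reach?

B#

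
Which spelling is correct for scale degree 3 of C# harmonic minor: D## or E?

Each scale degree takes a distinct letter name. Degree 3 of a scale on C must use the letter E.
E and D## are enharmonically the same pitch, but only E uses the letter E, so it is the correct spelling here.

E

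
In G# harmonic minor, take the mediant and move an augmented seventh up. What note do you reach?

A##

The mediant of G# harmonic minor is B.
An augmented seventh (12 semitones) above B lands on the letter A, giving A##.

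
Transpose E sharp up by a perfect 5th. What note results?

B#

E up a perfect fifth is B, so the target letter is B.
From E#, a perfect fifth is 7 semitones up: B#.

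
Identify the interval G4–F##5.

augmented seventh

The letter names run G→F, a span of 6 letter steps, so the interval is some kind of seventh.
G to F## is 12 semitones. A major seventh is 11, so 12 makes it augmented.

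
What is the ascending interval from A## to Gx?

Counting letters A–B–C–D–E–F–G gives a seventh.
A##→G## = 10 semitones, 1 narrower than the major seventh (11), so minor.

minor seventh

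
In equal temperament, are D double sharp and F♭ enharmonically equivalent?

D## is pitch class 4; Fb is pitch class 4.
All spellings map to pitch class 4, so they are enharmonically equivalent.

Yes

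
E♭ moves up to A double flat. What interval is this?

diminished fourth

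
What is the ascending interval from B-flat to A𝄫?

diminished seventh

The letter names run B→A, a span of 6 letter steps, so the interval is some kind of seventh.
Bb to Abb is 9 semitones. A major seventh is 11, so 9 makes it diminished.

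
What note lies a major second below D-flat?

Cb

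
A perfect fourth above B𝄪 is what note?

E##

B up a perfect fourth is E, so the target letter is E.
From B##, a perfect fourth is 5 semitones up: E##.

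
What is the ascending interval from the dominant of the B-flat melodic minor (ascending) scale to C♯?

The dominant of Bb melodic minor (ascending) is F.
F up to C#: letters F→C make it a fifth; 8 semitones makes it augmented.

augmented fifth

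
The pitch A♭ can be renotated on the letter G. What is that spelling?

Plain G sits 1 semitone below Ab, so on the letter G the same pitch needs a sharp: G#.

G#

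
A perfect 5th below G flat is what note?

G down a perfect fifth is C, so the target letter is C.
From Gb, a perfect fifth is 7 semitones down: Cb.

Cb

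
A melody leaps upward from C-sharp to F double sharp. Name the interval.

Counting letters C–D–E–F gives a fourth.
C#→F## = 6 semitones, 1 wider than the perfect fourth (5), so augmented.

augmented fourth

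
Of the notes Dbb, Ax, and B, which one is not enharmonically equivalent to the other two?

Dbb

In 12-tone equal temperament, enharmonic equivalents share a pitch class. Dbb is pitch class 0; A## is pitch class 11; B is pitch class 11.
A## and B share pitch class 11, while Dbb is pitch class 0.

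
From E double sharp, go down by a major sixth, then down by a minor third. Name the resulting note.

E##

A major sixth down from E## is G## (letter G, 9 semitones down).
A minor third down from G## is E## (letter E, 3 semitones down).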